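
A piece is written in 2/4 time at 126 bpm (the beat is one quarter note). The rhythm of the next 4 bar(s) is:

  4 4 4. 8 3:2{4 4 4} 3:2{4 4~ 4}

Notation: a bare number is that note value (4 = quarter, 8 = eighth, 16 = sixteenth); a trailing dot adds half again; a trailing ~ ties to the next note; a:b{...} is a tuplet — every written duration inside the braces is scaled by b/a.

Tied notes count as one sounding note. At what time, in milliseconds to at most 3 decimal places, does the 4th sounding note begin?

note 4 onset = 7/2b = 1666.667ms

1. 0.0ms @ 0 + 476.19ms (1)
2. 476.19ms @ 1 + 476.19ms (1)
3. 952.381ms @ 2 + 714.286ms (3/2)
4. 1666.667ms @ 7/2 + 238.095ms (1/2)
5. 1904.762ms @ 4 + 317.46ms (2/3)
6. 2222.222ms @ 14/3 + 317.46ms (2/3)
7. 2539.683ms @ 16/3 + 317.46ms (2/3)
8. 2857.143ms @ 6 + 317.46ms (2/3)
9. 3174.603ms @ 20/3 + 634.921ms (4/3)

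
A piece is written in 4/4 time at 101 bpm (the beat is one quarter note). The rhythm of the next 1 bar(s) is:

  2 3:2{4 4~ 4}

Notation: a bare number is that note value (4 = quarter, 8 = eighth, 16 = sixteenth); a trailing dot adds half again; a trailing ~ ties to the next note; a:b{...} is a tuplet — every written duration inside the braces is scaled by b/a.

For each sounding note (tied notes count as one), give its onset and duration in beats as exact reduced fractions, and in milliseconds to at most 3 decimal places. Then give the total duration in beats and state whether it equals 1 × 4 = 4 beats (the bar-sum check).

1) 0.0ms=0b +1188.119ms=2b
2) 1188.119ms=2b +396.04ms=2/3b
3) 1584.158ms=8/3b +792.079ms=4/3b
Σ=4b of 4 (101bpm 4/4) — PASS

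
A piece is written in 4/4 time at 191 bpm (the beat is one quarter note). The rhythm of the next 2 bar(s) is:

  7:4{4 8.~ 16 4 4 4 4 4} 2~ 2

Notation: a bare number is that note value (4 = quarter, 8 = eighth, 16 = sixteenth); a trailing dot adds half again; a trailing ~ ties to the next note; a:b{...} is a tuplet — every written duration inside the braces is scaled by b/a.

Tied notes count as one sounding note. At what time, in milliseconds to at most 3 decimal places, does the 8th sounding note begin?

1. 0.0ms @ 0 + 179.506ms (4/7)
2. 179.506ms @ 4/7 + 179.506ms (4/7)
3. 359.013ms @ 8/7 + 179.506ms (4/7)
4. 538.519ms @ 12/7 + 179.506ms (4/7)
5. 718.025ms @ 16/7 + 179.506ms (4/7)
6. 897.532ms @ 20/7 + 179.506ms (4/7)
7. 1077.038ms @ 24/7 + 179.506ms (4/7)
8. 1256.545ms @ 4 + 1256.545ms (4)

note 8 onset = 4b = 1256.545ms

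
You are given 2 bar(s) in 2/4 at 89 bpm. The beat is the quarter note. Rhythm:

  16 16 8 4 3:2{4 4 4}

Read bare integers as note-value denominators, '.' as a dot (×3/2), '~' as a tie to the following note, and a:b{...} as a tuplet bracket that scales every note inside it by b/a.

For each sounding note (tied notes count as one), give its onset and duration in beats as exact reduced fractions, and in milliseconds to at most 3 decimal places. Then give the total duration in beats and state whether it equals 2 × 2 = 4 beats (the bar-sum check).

1) 0.0ms=0b +168.539ms=1/4b
2) 168.539ms=1/4b +168.539ms=1/4b
3) 337.079ms=1/2b +337.079ms=1/2b
4) 674.157ms=1b +674.157ms=1b
5) 1348.315ms=2b +449.438ms=2/3b
6) 1797.753ms=8/3b +449.438ms=2/3b
7) 2247.191ms=10/3b +449.438ms=2/3b
Σ=4b of 4 (89bpm 2/4) — PASS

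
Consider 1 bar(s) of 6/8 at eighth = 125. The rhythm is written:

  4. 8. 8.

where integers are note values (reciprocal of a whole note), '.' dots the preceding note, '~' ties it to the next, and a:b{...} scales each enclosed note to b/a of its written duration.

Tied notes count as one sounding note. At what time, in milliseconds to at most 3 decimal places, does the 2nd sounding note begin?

1. 0.0ms @ 0 + 1440.0ms (3)
2. 1440.0ms @ 3 + 720.0ms (3/2)
3. 2160.0ms @ 9/2 + 720.0ms (3/2)

note 2 onset = 3b = 1440.0ms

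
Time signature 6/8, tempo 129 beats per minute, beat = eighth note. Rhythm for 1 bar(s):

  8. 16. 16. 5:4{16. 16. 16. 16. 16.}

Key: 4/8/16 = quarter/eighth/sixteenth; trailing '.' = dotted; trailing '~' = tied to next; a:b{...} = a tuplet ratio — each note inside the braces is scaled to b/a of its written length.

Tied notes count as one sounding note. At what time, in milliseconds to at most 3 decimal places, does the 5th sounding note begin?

note 5 onset = 18/5b = 1674.419ms

1. 0.0ms @ 0 + 697.674ms (3/2)
2. 697.674ms @ 3/2 + 348.837ms (3/4)
3. 1046.512ms @ 9/4 + 348.837ms (3/4)
4. 1395.349ms @ 3 + 279.07ms (3/5)
5. 1674.419ms @ 18/5 + 279.07ms (3/5)
6. 1953.488ms @ 21/5 + 279.07ms (3/5)
7. 2232.558ms @ 24/5 + 279.07ms (3/5)
8. 2511.628ms @ 27/5 + 279.07ms (3/5)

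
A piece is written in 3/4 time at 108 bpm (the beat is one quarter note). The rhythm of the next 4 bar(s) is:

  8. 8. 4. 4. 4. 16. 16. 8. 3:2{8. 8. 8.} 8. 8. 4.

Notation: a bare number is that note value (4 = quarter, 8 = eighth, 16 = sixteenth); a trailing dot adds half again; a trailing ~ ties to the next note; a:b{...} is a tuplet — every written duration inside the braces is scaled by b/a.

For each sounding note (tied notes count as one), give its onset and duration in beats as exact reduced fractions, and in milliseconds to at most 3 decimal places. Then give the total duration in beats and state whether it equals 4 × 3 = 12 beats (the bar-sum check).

1) 0.0ms=0b +416.667ms=3/4b
2) 416.667ms=3/4b +416.667ms=3/4b
3) 833.333ms=3/2b +833.333ms=3/2b
4) 1666.667ms=3b +833.333ms=3/2b
5) 2500.0ms=9/2b +833.333ms=3/2b
6) 3333.333ms=6b +208.333ms=3/8b
7) 3541.667ms=51/8b +208.333ms=3/8b
8) 3750.0ms=27/4b +416.667ms=3/4b
9) 4166.667ms=15/2b +277.778ms=1/2b
10) 4444.444ms=8b +277.778ms=1/2b
11) 4722.222ms=17/2b +277.778ms=1/2b
12) 5000.0ms=9b +416.667ms=3/4b
13) 5416.667ms=39/4b +416.667ms=3/4b
14) 5833.333ms=21/2b +833.333ms=3/2b
Σ=12b of 12 (108bpm 3/4) — PASS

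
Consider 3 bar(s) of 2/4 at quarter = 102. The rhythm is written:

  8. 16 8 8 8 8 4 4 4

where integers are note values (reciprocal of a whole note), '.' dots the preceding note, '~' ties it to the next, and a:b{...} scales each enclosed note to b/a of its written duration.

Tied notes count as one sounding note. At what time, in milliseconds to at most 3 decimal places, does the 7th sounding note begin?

note 7 onset = 3b = 1764.706ms

1. 0.0ms @ 0 + 441.176ms (3/4)
2. 441.176ms @ 3/4 + 147.059ms (1/4)
3. 588.235ms @ 1 + 294.118ms (1/2)
4. 882.353ms @ 3/2 + 294.118ms (1/2)
5. 1176.471ms @ 2 + 294.118ms (1/2)
6. 1470.588ms @ 5/2 + 294.118ms (1/2)
7. 1764.706ms @ 3 + 588.235ms (1)
8. 2352.941ms @ 4 + 588.235ms (1)
9. 2941.176ms @ 5 + 588.235ms (1)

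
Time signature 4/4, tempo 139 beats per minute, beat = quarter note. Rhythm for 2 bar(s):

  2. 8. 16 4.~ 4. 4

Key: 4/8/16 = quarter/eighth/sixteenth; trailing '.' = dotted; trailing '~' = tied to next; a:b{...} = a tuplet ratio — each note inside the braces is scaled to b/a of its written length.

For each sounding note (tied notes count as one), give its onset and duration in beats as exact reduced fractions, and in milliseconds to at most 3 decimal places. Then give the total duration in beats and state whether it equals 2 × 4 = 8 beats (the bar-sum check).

1) 0.0ms=0b +1294.964ms=3b
2) 1294.964ms=3b +323.741ms=3/4b
3) 1618.705ms=15/4b +107.914ms=1/4b
4) 1726.619ms=4b +1294.964ms=3b
5) 3021.583ms=7b +431.655ms=1b
Σ=8b of 8 (139bpm 4/4) — PASS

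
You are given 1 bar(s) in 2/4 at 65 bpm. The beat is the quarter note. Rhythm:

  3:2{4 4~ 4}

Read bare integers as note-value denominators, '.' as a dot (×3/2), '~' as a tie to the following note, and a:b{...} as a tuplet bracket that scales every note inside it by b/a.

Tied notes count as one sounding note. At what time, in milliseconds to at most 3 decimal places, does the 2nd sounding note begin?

1. 0.0ms @ 0 + 615.385ms (2/3)
2. 615.385ms @ 2/3 + 1230.769ms (4/3)

note 2 onset = 2/3b = 615.385ms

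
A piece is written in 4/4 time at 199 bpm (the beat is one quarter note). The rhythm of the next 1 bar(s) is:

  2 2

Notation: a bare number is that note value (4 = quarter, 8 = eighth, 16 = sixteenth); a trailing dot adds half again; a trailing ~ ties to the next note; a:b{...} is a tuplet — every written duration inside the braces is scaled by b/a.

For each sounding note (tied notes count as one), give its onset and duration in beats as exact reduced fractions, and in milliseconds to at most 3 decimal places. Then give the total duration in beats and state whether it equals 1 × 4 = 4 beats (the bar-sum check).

1) 0.0ms=0b +603.015ms=2b
2) 603.015ms=2b +603.015ms=2b
Σ=4b of 4 (199bpm 4/4) — PASS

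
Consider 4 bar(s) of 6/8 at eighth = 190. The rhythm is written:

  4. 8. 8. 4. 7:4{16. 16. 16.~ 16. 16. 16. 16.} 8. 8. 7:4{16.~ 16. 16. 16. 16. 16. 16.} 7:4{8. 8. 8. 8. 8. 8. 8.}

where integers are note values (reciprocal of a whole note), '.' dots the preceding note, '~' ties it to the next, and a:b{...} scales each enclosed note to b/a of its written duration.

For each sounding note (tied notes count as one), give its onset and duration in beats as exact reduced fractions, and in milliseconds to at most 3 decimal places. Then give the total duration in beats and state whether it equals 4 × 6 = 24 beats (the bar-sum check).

1) 0.0ms=0b +947.368ms=3b
2) 947.368ms=3b +473.684ms=3/2b
3) 1421.053ms=9/2b +473.684ms=3/2b
4) 1894.737ms=6b +947.368ms=3b
5) 2842.105ms=9b +135.338ms=3/7b
6) 2977.444ms=66/7b +135.338ms=3/7b
7) 3112.782ms=69/7b +270.677ms=6/7b
8) 3383.459ms=75/7b +135.338ms=3/7b
9) 3518.797ms=78/7b +135.338ms=3/7b
10) 3654.135ms=81/7b +135.338ms=3/7b
11) 3789.474ms=12b +473.684ms=3/2b
12) 4263.158ms=27/2b +473.684ms=3/2b
13) 4736.842ms=15b +270.677ms=6/7b
14) 5007.519ms=111/7b +135.338ms=3/7b
15) 5142.857ms=114/7b +135.338ms=3/7b
16) 5278.195ms=117/7b +135.338ms=3/7b
17) 5413.534ms=120/7b +135.338ms=3/7b
18) 5548.872ms=123/7b +135.338ms=3/7b
19) 5684.211ms=18b +270.677ms=6/7b
20) 5954.887ms=132/7b +270.677ms=6/7b
21) 6225.564ms=138/7b +270.677ms=6/7b
22) 6496.241ms=144/7b +270.677ms=6/7b
23) 6766.917ms=150/7b +270.677ms=6/7b
24) 7037.594ms=156/7b +270.677ms=6/7b
25) 7308.271ms=162/7b +270.677ms=6/7b
Σ=24b of 24 (190bpm 6/8) — PASS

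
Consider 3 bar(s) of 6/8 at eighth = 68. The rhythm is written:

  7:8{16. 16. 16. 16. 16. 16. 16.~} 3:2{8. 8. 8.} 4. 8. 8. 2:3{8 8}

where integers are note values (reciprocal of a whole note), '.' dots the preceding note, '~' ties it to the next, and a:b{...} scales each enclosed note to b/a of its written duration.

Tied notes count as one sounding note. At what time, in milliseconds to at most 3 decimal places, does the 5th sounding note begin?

1. 0.0ms @ 0 + 756.303ms (6/7)
2. 756.303ms @ 6/7 + 756.303ms (6/7)
3. 1512.605ms @ 12/7 + 756.303ms (6/7)
4. 2268.908ms @ 18/7 + 756.303ms (6/7)
5. 3025.21ms @ 24/7 + 756.303ms (6/7)
6. 3781.513ms @ 30/7 + 756.303ms (6/7)
7. 4537.815ms @ 36/7 + 1638.655ms (13/7)
8. 6176.471ms @ 7 + 882.353ms (1)
9. 7058.824ms @ 8 + 882.353ms (1)
10. 7941.176ms @ 9 + 2647.059ms (3)
11. 10588.235ms @ 12 + 1323.529ms (3/2)
12. 11911.765ms @ 27/2 + 1323.529ms (3/2)
13. 13235.294ms @ 15 + 1323.529ms (3/2)
14. 14558.824ms @ 33/2 + 1323.529ms (3/2)

note 5 onset = 24/7b = 3025.21ms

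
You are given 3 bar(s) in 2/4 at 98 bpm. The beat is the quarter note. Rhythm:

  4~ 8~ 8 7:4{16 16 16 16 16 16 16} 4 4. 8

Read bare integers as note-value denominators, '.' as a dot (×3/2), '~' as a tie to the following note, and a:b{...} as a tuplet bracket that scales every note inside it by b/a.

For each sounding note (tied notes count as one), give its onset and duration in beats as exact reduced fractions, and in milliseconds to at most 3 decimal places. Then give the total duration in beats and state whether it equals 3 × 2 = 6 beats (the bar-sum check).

1) 0.0ms=0b +1224.49ms=2b
2) 1224.49ms=2b +87.464ms=1/7b
3) 1311.953ms=15/7b +87.464ms=1/7b
4) 1399.417ms=16/7b +87.464ms=1/7b
5) 1486.88ms=17/7b +87.464ms=1/7b
6) 1574.344ms=18/7b +87.464ms=1/7b
7) 1661.808ms=19/7b +87.464ms=1/7b
8) 1749.271ms=20/7b +87.464ms=1/7b
9) 1836.735ms=3b +612.245ms=1b
10) 2448.98ms=4b +918.367ms=3/2b
11) 3367.347ms=11/2b +306.122ms=1/2b
Σ=6b of 6 (98bpm 2/4) — PASS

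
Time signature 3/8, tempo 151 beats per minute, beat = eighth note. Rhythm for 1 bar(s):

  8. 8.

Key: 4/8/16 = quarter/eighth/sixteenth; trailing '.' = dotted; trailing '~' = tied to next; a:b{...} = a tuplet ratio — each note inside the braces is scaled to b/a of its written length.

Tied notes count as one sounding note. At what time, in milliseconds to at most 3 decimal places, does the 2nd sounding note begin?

1. 0.0ms @ 0 + 596.026ms (3/2)
2. 596.026ms @ 3/2 + 596.026ms (3/2)

note 2 onset = 3/2b = 596.026ms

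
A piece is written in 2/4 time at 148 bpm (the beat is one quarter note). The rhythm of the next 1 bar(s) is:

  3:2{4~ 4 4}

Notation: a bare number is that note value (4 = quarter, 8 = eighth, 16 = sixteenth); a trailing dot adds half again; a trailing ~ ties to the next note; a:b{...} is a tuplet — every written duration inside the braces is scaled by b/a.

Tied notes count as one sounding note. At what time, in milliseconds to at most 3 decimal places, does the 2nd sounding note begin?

note 2 onset = 4/3b = 540.541ms

1. 0.0ms @ 0 + 540.541ms (4/3)
2. 540.541ms @ 4/3 + 270.27ms (2/3)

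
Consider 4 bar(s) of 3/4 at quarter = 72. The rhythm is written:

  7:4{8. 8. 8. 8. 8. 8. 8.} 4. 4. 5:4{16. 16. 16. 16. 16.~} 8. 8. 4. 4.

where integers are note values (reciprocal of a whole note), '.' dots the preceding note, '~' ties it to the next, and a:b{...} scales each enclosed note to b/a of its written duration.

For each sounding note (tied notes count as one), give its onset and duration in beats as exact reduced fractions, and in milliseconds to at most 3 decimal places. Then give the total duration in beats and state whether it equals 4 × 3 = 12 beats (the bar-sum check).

1) 0.0ms=0b +357.143ms=3/7b
2) 357.143ms=3/7b +357.143ms=3/7b
3) 714.286ms=6/7b +357.143ms=3/7b
4) 1071.429ms=9/7b +357.143ms=3/7b
5) 1428.571ms=12/7b +357.143ms=3/7b
6) 1785.714ms=15/7b +357.143ms=3/7b
7) 2142.857ms=18/7b +357.143ms=3/7b
8) 2500.0ms=3b +1250.0ms=3/2b
9) 3750.0ms=9/2b +1250.0ms=3/2b
10) 5000.0ms=6b +250.0ms=3/10b
11) 5250.0ms=63/10b +250.0ms=3/10b
12) 5500.0ms=33/5b +250.0ms=3/10b
13) 5750.0ms=69/10b +250.0ms=3/10b
14) 6000.0ms=36/5b +875.0ms=21/20b
15) 6875.0ms=33/4b +625.0ms=3/4b
16) 7500.0ms=9b +1250.0ms=3/2b
17) 8750.0ms=21/2b +1250.0ms=3/2b
Σ=12b of 12 (72bpm 3/4) — PASS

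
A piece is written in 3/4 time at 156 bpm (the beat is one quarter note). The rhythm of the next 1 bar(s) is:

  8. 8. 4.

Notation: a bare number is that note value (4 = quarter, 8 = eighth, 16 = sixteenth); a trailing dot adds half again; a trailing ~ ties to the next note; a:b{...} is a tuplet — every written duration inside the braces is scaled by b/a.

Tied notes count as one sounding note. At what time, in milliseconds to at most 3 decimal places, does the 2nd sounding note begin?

note 2 onset = 3/4b = 288.462ms

1. 0.0ms @ 0 + 288.462ms (3/4)
2. 288.462ms @ 3/4 + 288.462ms (3/4)
3. 576.923ms @ 3/2 + 576.923ms (3/2)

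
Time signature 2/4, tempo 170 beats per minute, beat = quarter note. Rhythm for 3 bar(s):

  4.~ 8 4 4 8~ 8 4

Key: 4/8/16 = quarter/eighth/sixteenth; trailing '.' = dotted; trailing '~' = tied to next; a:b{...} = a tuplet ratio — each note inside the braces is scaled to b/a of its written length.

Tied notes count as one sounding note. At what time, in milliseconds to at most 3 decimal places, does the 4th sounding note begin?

note 4 onset = 4b = 1411.765ms

1. 0.0ms @ 0 + 705.882ms (2)
2. 705.882ms @ 2 + 352.941ms (1)
3. 1058.824ms @ 3 + 352.941ms (1)
4. 1411.765ms @ 4 + 352.941ms (1)
5. 1764.706ms @ 5 + 352.941ms (1)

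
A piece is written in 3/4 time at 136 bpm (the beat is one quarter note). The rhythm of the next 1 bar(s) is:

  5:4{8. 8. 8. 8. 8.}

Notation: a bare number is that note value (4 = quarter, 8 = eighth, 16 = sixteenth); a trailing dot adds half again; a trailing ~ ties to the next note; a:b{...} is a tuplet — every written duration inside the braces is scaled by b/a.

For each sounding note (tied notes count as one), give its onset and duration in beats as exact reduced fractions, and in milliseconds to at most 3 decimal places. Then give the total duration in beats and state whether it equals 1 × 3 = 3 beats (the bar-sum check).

1) 0.0ms=0b +264.706ms=3/5b
2) 264.706ms=3/5b +264.706ms=3/5b
3) 529.412ms=6/5b +264.706ms=3/5b
4) 794.118ms=9/5b +264.706ms=3/5b
5) 1058.824ms=12/5b +264.706ms=3/5b
Σ=3b of 3 (136bpm 3/4) — PASS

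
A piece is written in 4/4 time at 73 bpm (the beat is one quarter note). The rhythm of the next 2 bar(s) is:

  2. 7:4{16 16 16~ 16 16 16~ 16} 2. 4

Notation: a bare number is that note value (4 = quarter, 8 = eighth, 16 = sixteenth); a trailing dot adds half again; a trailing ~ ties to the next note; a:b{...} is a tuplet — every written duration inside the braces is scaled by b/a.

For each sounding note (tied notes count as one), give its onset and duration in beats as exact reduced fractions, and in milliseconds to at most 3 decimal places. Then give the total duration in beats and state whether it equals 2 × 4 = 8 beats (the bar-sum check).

1) 0.0ms=0b +2465.753ms=3b
2) 2465.753ms=3b +117.417ms=1/7b
3) 2583.17ms=22/7b +117.417ms=1/7b
4) 2700.587ms=23/7b +234.834ms=2/7b
5) 2935.421ms=25/7b +117.417ms=1/7b
6) 3052.838ms=26/7b +234.834ms=2/7b
7) 3287.671ms=4b +2465.753ms=3b
8) 5753.425ms=7b +821.918ms=1b
Σ=8b of 8 (73bpm 4/4) — PASS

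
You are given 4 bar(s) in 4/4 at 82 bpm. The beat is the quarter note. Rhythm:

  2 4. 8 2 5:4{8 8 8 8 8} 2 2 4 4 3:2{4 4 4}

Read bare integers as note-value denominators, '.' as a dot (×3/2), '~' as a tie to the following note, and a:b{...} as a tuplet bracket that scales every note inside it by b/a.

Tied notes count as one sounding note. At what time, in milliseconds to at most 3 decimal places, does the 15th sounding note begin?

1. 0.0ms @ 0 + 1463.415ms (2)
2. 1463.415ms @ 2 + 1097.561ms (3/2)
3. 2560.976ms @ 7/2 + 365.854ms (1/2)
4. 2926.829ms @ 4 + 1463.415ms (2)
5. 4390.244ms @ 6 + 292.683ms (2/5)
6. 4682.927ms @ 32/5 + 292.683ms (2/5)
7. 4975.61ms @ 34/5 + 292.683ms (2/5)
8. 5268.293ms @ 36/5 + 292.683ms (2/5)
9. 5560.976ms @ 38/5 + 292.683ms (2/5)
10. 5853.659ms @ 8 + 1463.415ms (2)
11. 7317.073ms @ 10 + 1463.415ms (2)
12. 8780.488ms @ 12 + 731.707ms (1)
13. 9512.195ms @ 13 + 731.707ms (1)
14. 10243.902ms @ 14 + 487.805ms (2/3)
15. 10731.707ms @ 44/3 + 487.805ms (2/3)
16. 11219.512ms @ 46/3 + 487.805ms (2/3)

note 15 onset = 44/3b = 10731.707ms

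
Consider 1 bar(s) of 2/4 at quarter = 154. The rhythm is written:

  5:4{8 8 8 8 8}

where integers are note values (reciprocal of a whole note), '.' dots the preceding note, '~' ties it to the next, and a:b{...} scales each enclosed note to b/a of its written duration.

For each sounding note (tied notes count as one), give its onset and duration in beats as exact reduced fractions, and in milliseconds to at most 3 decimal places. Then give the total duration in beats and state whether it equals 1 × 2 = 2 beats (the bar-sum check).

1) 0.0ms=0b +155.844ms=2/5b
2) 155.844ms=2/5b +155.844ms=2/5b
3) 311.688ms=4/5b +155.844ms=2/5b
4) 467.532ms=6/5b +155.844ms=2/5b
5) 623.377ms=8/5b +155.844ms=2/5b
Σ=2b of 2 (154bpm 2/4) — PASS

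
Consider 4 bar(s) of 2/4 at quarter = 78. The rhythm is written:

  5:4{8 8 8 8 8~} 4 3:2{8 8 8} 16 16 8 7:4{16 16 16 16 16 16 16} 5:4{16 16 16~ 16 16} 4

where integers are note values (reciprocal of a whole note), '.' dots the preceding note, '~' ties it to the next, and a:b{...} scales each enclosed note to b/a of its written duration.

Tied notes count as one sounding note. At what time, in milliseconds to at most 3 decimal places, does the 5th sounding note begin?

1. 0.0ms @ 0 + 307.692ms (2/5)
2. 307.692ms @ 2/5 + 307.692ms (2/5)
3. 615.385ms @ 4/5 + 307.692ms (2/5)
4. 923.077ms @ 6/5 + 307.692ms (2/5)
5. 1230.769ms @ 8/5 + 1076.923ms (7/5)
6. 2307.692ms @ 3 + 256.41ms (1/3)
7. 2564.103ms @ 10/3 + 256.41ms (1/3)
8. 2820.513ms @ 11/3 + 256.41ms (1/3)
9. 3076.923ms @ 4 + 192.308ms (1/4)
10. 3269.231ms @ 17/4 + 192.308ms (1/4)
11. 3461.538ms @ 9/2 + 384.615ms (1/2)
12. 3846.154ms @ 5 + 109.89ms (1/7)
13. 3956.044ms @ 36/7 + 109.89ms (1/7)
14. 4065.934ms @ 37/7 + 109.89ms (1/7)
15. 4175.824ms @ 38/7 + 109.89ms (1/7)
16. 4285.714ms @ 39/7 + 109.89ms (1/7)
17. 4395.604ms @ 40/7 + 109.89ms (1/7)
18. 4505.495ms @ 41/7 + 109.89ms (1/7)
19. 4615.385ms @ 6 + 153.846ms (1/5)
20. 4769.231ms @ 31/5 + 153.846ms (1/5)
21. 4923.077ms @ 32/5 + 307.692ms (2/5)
22. 5230.769ms @ 34/5 + 153.846ms (1/5)
23. 5384.615ms @ 7 + 769.231ms (1)

note 5 onset = 8/5b = 1230.769ms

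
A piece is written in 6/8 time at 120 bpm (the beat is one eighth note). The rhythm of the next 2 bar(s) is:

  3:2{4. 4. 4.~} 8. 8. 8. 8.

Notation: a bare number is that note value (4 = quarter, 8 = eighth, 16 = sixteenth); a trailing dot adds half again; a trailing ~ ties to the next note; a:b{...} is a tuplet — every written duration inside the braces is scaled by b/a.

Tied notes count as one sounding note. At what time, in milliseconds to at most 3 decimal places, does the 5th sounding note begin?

1. 0.0ms @ 0 + 1000.0ms (2)
2. 1000.0ms @ 2 + 1000.0ms (2)
3. 2000.0ms @ 4 + 1750.0ms (7/2)
4. 3750.0ms @ 15/2 + 750.0ms (3/2)
5. 4500.0ms @ 9 + 750.0ms (3/2)
6. 5250.0ms @ 21/2 + 750.0ms (3/2)

note 5 onset = 9b = 4500.0ms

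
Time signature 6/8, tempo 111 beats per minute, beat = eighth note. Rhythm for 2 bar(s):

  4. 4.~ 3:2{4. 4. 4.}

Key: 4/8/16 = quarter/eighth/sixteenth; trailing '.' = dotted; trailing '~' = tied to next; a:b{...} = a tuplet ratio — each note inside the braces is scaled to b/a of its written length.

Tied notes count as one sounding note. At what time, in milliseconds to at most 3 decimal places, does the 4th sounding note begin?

1. 0.0ms @ 0 + 1621.622ms (3)
2. 1621.622ms @ 3 + 2702.703ms (5)
3. 4324.324ms @ 8 + 1081.081ms (2)
4. 5405.405ms @ 10 + 1081.081ms (2)

note 4 onset = 10b = 5405.405ms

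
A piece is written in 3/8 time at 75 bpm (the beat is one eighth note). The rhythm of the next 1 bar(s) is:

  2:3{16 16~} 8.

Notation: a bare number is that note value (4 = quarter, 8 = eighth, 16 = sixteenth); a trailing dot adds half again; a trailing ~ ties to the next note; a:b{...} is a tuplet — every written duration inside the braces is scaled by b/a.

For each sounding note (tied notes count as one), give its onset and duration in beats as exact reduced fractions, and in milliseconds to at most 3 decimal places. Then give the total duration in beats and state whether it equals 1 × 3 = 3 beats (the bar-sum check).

1) 0.0ms=0b +600.0ms=3/4b
2) 600.0ms=3/4b +1800.0ms=9/4b
Σ=3b of 3 (75bpm 3/8) — PASS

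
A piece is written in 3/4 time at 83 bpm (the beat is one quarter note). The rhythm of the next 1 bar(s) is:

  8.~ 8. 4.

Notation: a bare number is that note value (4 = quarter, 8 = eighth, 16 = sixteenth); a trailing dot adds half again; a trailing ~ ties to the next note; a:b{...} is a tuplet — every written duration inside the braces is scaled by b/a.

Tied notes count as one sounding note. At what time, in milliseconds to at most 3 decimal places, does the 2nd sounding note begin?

1. 0.0ms @ 0 + 1084.337ms (3/2)
2. 1084.337ms @ 3/2 + 1084.337ms (3/2)

note 2 onset = 3/2b = 1084.337ms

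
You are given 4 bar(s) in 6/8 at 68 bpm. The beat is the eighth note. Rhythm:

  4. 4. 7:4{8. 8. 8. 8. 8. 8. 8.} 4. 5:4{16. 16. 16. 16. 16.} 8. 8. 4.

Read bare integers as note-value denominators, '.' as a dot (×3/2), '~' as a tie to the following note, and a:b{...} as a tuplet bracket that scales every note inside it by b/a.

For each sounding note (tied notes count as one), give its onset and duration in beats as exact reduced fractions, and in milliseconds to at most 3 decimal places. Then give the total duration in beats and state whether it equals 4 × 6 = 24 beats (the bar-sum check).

1) 0.0ms=0b +2647.059ms=3b
2) 2647.059ms=3b +2647.059ms=3b
3) 5294.118ms=6b +756.303ms=6/7b
4) 6050.42ms=48/7b +756.303ms=6/7b
5) 6806.723ms=54/7b +756.303ms=6/7b
6) 7563.025ms=60/7b +756.303ms=6/7b
7) 8319.328ms=66/7b +756.303ms=6/7b
8) 9075.63ms=72/7b +756.303ms=6/7b
9) 9831.933ms=78/7b +756.303ms=6/7b
10) 10588.235ms=12b +2647.059ms=3b
11) 13235.294ms=15b +529.412ms=3/5b
12) 13764.706ms=78/5b +529.412ms=3/5b
13) 14294.118ms=81/5b +529.412ms=3/5b
14) 14823.529ms=84/5b +529.412ms=3/5b
15) 15352.941ms=87/5b +529.412ms=3/5b
16) 15882.353ms=18b +1323.529ms=3/2b
17) 17205.882ms=39/2b +1323.529ms=3/2b
18) 18529.412ms=21b +2647.059ms=3b
Σ=24b of 24 (68bpm 6/8) — PASS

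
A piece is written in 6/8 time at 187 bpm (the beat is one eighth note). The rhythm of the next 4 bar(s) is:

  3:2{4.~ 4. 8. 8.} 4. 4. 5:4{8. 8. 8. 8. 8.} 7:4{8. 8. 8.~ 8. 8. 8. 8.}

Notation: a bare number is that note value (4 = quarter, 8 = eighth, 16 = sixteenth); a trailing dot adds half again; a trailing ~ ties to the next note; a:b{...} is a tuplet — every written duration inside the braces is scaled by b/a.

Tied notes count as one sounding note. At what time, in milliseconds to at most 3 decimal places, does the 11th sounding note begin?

note 11 onset = 18b = 5775.401ms

1. 0.0ms @ 0 + 1283.422ms (4)
2. 1283.422ms @ 4 + 320.856ms (1)
3. 1604.278ms @ 5 + 320.856ms (1)
4. 1925.134ms @ 6 + 962.567ms (3)
5. 2887.701ms @ 9 + 962.567ms (3)
6. 3850.267ms @ 12 + 385.027ms (6/5)
7. 4235.294ms @ 66/5 + 385.027ms (6/5)
8. 4620.321ms @ 72/5 + 385.027ms (6/5)
9. 5005.348ms @ 78/5 + 385.027ms (6/5)
10. 5390.374ms @ 84/5 + 385.027ms (6/5)
11. 5775.401ms @ 18 + 275.019ms (6/7)
12. 6050.42ms @ 132/7 + 275.019ms (6/7)
13. 6325.439ms @ 138/7 + 550.038ms (12/7)
14. 6875.477ms @ 150/7 + 275.019ms (6/7)
15. 7150.497ms @ 156/7 + 275.019ms (6/7)
16. 7425.516ms @ 162/7 + 275.019ms (6/7)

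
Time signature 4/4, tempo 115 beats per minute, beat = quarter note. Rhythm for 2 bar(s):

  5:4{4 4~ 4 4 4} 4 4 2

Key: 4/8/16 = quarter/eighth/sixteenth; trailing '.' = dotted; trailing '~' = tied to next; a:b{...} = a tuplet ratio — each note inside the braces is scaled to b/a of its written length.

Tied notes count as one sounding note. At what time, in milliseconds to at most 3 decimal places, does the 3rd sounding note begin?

note 3 onset = 12/5b = 1252.174ms

1. 0.0ms @ 0 + 417.391ms (4/5)
2. 417.391ms @ 4/5 + 834.783ms (8/5)
3. 1252.174ms @ 12/5 + 417.391ms (4/5)
4. 1669.565ms @ 16/5 + 417.391ms (4/5)
5. 2086.957ms @ 4 + 521.739ms (1)
6. 2608.696ms @ 5 + 521.739ms (1)
7. 3130.435ms @ 6 + 1043.478ms (2)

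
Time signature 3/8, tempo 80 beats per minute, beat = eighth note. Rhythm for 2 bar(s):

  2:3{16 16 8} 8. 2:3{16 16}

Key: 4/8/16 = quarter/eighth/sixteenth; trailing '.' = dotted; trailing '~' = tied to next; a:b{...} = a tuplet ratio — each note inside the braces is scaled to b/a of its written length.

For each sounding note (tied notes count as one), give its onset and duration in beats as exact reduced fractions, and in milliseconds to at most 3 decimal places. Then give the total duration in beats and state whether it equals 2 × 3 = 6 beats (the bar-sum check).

1) 0.0ms=0b +562.5ms=3/4b
2) 562.5ms=3/4b +562.5ms=3/4b
3) 1125.0ms=3/2b +1125.0ms=3/2b
4) 2250.0ms=3b +1125.0ms=3/2b
5) 3375.0ms=9/2b +562.5ms=3/4b
6) 3937.5ms=21/4b +562.5ms=3/4b
Σ=6b of 6 (80bpm 3/8) — PASS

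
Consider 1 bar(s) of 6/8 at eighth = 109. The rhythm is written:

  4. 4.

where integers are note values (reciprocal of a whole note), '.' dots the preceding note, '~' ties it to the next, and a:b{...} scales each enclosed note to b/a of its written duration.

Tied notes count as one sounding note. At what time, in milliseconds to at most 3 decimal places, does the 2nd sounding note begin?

1. 0.0ms @ 0 + 1651.376ms (3)
2. 1651.376ms @ 3 + 1651.376ms (3)

note 2 onset = 3b = 1651.376ms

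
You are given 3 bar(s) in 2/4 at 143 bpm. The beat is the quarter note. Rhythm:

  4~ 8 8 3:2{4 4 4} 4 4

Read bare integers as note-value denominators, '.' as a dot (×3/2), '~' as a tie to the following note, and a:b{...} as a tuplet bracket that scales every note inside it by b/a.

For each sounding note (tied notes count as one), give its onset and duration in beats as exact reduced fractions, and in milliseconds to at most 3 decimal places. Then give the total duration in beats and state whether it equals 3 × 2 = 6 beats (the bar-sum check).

1) 0.0ms=0b +629.371ms=3/2b
2) 629.371ms=3/2b +209.79ms=1/2b
3) 839.161ms=2b +279.72ms=2/3b
4) 1118.881ms=8/3b +279.72ms=2/3b
5) 1398.601ms=10/3b +279.72ms=2/3b
6) 1678.322ms=4b +419.58ms=1b
7) 2097.902ms=5b +419.58ms=1b
Σ=6b of 6 (143bpm 2/4) — PASS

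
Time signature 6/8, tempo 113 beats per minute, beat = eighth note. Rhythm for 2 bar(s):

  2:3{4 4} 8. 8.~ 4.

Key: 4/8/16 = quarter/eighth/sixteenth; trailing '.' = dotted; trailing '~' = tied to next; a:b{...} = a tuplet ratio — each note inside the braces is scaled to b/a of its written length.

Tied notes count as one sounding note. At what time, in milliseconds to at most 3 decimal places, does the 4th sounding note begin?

note 4 onset = 15/2b = 3982.301ms

1. 0.0ms @ 0 + 1592.92ms (3)
2. 1592.92ms @ 3 + 1592.92ms (3)
3. 3185.841ms @ 6 + 796.46ms (3/2)
4. 3982.301ms @ 15/2 + 2389.381ms (9/2)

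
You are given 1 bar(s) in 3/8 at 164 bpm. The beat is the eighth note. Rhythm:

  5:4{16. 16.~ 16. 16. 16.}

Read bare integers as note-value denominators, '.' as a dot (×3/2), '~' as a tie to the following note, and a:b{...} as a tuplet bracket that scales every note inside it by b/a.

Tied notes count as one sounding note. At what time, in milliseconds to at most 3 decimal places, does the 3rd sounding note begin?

1. 0.0ms @ 0 + 219.512ms (3/5)
2. 219.512ms @ 3/5 + 439.024ms (6/5)
3. 658.537ms @ 9/5 + 219.512ms (3/5)
4. 878.049ms @ 12/5 + 219.512ms (3/5)

note 3 onset = 9/5b = 658.537ms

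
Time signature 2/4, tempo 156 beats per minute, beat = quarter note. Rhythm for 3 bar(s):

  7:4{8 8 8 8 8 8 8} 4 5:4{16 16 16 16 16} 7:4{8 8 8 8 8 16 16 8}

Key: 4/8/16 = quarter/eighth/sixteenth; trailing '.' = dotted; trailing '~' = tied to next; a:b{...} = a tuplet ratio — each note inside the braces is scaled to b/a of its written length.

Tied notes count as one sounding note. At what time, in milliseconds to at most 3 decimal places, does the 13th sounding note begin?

note 13 onset = 19/5b = 1461.538ms

1. 0.0ms @ 0 + 109.89ms (2/7)
2. 109.89ms @ 2/7 + 109.89ms (2/7)
3. 219.78ms @ 4/7 + 109.89ms (2/7)
4. 329.67ms @ 6/7 + 109.89ms (2/7)
5. 439.56ms @ 8/7 + 109.89ms (2/7)
6. 549.451ms @ 10/7 + 109.89ms (2/7)
7. 659.341ms @ 12/7 + 109.89ms (2/7)
8. 769.231ms @ 2 + 384.615ms (1)
9. 1153.846ms @ 3 + 76.923ms (1/5)
10. 1230.769ms @ 16/5 + 76.923ms (1/5)
11. 1307.692ms @ 17/5 + 76.923ms (1/5)
12. 1384.615ms @ 18/5 + 76.923ms (1/5)
13. 1461.538ms @ 19/5 + 76.923ms (1/5)
14. 1538.462ms @ 4 + 109.89ms (2/7)
15. 1648.352ms @ 30/7 + 109.89ms (2/7)
16. 1758.242ms @ 32/7 + 109.89ms (2/7)
17. 1868.132ms @ 34/7 + 109.89ms (2/7)
18. 1978.022ms @ 36/7 + 109.89ms (2/7)
19. 2087.912ms @ 38/7 + 54.945ms (1/7)
20. 2142.857ms @ 39/7 + 54.945ms (1/7)
21. 2197.802ms @ 40/7 + 109.89ms (2/7)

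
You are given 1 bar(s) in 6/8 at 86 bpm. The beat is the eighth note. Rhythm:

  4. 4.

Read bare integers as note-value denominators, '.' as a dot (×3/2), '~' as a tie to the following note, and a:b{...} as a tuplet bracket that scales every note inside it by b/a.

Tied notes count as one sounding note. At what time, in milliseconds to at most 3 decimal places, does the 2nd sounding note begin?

note 2 onset = 3b = 2093.023ms

1. 0.0ms @ 0 + 2093.023ms (3)
2. 2093.023ms @ 3 + 2093.023ms (3)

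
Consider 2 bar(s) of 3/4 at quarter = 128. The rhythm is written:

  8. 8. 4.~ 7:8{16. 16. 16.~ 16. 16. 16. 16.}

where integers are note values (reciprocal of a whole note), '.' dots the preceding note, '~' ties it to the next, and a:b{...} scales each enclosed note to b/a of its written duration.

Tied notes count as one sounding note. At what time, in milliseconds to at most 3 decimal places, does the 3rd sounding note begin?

1. 0.0ms @ 0 + 351.562ms (3/4)
2. 351.562ms @ 3/4 + 351.562ms (3/4)
3. 703.125ms @ 3/2 + 904.018ms (27/14)
4. 1607.143ms @ 24/7 + 200.893ms (3/7)
5. 1808.036ms @ 27/7 + 401.786ms (6/7)
6. 2209.821ms @ 33/7 + 200.893ms (3/7)
7. 2410.714ms @ 36/7 + 200.893ms (3/7)
8. 2611.607ms @ 39/7 + 200.893ms (3/7)

note 3 onset = 3/2b = 703.125ms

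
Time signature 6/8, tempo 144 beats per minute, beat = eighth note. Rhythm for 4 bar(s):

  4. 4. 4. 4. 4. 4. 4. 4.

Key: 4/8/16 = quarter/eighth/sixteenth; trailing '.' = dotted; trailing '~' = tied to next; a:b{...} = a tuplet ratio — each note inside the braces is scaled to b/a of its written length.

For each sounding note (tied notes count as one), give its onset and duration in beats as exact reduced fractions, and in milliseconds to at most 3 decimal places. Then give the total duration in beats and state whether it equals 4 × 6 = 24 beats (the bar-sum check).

1) 0.0ms=0b +1250.0ms=3b
2) 1250.0ms=3b +1250.0ms=3b
3) 2500.0ms=6b +1250.0ms=3b
4) 3750.0ms=9b +1250.0ms=3b
5) 5000.0ms=12b +1250.0ms=3b
6) 6250.0ms=15b +1250.0ms=3b
7) 7500.0ms=18b +1250.0ms=3b
8) 8750.0ms=21b +1250.0ms=3b
Σ=24b of 24 (144bpm 6/8) — PASS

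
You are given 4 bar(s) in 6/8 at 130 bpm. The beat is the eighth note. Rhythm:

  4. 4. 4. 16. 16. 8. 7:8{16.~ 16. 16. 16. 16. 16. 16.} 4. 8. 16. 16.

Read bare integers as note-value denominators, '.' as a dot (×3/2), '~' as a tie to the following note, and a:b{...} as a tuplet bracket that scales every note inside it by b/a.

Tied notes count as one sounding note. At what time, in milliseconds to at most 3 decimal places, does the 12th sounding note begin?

note 12 onset = 120/7b = 7912.088ms

1. 0.0ms @ 0 + 1384.615ms (3)
2. 1384.615ms @ 3 + 1384.615ms (3)
3. 2769.231ms @ 6 + 1384.615ms (3)
4. 4153.846ms @ 9 + 346.154ms (3/4)
5. 4500.0ms @ 39/4 + 346.154ms (3/4)
6. 4846.154ms @ 21/2 + 692.308ms (3/2)
7. 5538.462ms @ 12 + 791.209ms (12/7)
8. 6329.67ms @ 96/7 + 395.604ms (6/7)
9. 6725.275ms @ 102/7 + 395.604ms (6/7)
10. 7120.879ms @ 108/7 + 395.604ms (6/7)
11. 7516.484ms @ 114/7 + 395.604ms (6/7)
12. 7912.088ms @ 120/7 + 395.604ms (6/7)
13. 8307.692ms @ 18 + 1384.615ms (3)
14. 9692.308ms @ 21 + 692.308ms (3/2)
15. 10384.615ms @ 45/2 + 346.154ms (3/4)
16. 10730.769ms @ 93/4 + 346.154ms (3/4)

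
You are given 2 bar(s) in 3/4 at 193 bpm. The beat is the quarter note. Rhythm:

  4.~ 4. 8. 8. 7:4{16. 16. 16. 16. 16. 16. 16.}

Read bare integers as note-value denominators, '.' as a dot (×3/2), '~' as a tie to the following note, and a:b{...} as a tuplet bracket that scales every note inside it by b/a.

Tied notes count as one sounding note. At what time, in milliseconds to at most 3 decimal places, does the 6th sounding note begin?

note 6 onset = 69/14b = 1532.198ms

1. 0.0ms @ 0 + 932.642ms (3)
2. 932.642ms @ 3 + 233.161ms (3/4)
3. 1165.803ms @ 15/4 + 233.161ms (3/4)
4. 1398.964ms @ 9/2 + 66.617ms (3/14)
5. 1465.581ms @ 33/7 + 66.617ms (3/14)
6. 1532.198ms @ 69/14 + 66.617ms (3/14)
7. 1598.816ms @ 36/7 + 66.617ms (3/14)
8. 1665.433ms @ 75/14 + 66.617ms (3/14)
9. 1732.05ms @ 39/7 + 66.617ms (3/14)
10. 1798.668ms @ 81/14 + 66.617ms (3/14)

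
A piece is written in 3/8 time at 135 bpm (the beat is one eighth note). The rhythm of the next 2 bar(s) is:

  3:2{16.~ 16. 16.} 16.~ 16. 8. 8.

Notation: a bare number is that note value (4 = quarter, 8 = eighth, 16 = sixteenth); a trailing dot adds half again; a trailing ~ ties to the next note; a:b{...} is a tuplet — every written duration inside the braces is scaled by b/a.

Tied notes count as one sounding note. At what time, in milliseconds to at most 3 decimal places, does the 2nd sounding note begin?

note 2 onset = 1b = 444.444ms

1. 0.0ms @ 0 + 444.444ms (1)
2. 444.444ms @ 1 + 222.222ms (1/2)
3. 666.667ms @ 3/2 + 666.667ms (3/2)
4. 1333.333ms @ 3 + 666.667ms (3/2)
5. 2000.0ms @ 9/2 + 666.667ms (3/2)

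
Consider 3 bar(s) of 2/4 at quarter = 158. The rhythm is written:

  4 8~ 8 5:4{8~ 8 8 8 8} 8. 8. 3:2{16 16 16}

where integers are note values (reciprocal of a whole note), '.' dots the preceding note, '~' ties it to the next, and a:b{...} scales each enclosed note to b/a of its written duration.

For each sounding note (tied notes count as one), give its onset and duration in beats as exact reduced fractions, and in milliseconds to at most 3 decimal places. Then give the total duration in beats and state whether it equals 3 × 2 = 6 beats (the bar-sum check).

1) 0.0ms=0b +379.747ms=1b
2) 379.747ms=1b +379.747ms=1b
3) 759.494ms=2b +303.797ms=4/5b
4) 1063.291ms=14/5b +151.899ms=2/5b
5) 1215.19ms=16/5b +151.899ms=2/5b
6) 1367.089ms=18/5b +151.899ms=2/5b
7) 1518.987ms=4b +284.81ms=3/4b
8) 1803.797ms=19/4b +284.81ms=3/4b
9) 2088.608ms=11/2b +63.291ms=1/6b
10) 2151.899ms=17/3b +63.291ms=1/6b
11) 2215.19ms=35/6b +63.291ms=1/6b
Σ=6b of 6 (158bpm 2/4) — PASS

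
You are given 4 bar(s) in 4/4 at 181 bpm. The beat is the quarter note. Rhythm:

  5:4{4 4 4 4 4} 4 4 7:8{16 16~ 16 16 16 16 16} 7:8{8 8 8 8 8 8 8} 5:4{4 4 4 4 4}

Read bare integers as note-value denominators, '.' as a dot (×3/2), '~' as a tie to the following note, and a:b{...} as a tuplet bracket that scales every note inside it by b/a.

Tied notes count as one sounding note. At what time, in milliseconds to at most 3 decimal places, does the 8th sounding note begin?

note 8 onset = 6b = 1988.95ms

1. 0.0ms @ 0 + 265.193ms (4/5)
2. 265.193ms @ 4/5 + 265.193ms (4/5)
3. 530.387ms @ 8/5 + 265.193ms (4/5)
4. 795.58ms @ 12/5 + 265.193ms (4/5)
5. 1060.773ms @ 16/5 + 265.193ms (4/5)
6. 1325.967ms @ 4 + 331.492ms (1)
7. 1657.459ms @ 5 + 331.492ms (1)
8. 1988.95ms @ 6 + 94.712ms (2/7)
9. 2083.662ms @ 44/7 + 189.424ms (4/7)
10. 2273.086ms @ 48/7 + 94.712ms (2/7)
11. 2367.798ms @ 50/7 + 94.712ms (2/7)
12. 2462.51ms @ 52/7 + 94.712ms (2/7)
13. 2557.222ms @ 54/7 + 94.712ms (2/7)
14. 2651.934ms @ 8 + 189.424ms (4/7)
15. 2841.358ms @ 60/7 + 189.424ms (4/7)
16. 3030.781ms @ 64/7 + 189.424ms (4/7)
17. 3220.205ms @ 68/7 + 189.424ms (4/7)
18. 3409.629ms @ 72/7 + 189.424ms (4/7)
19. 3599.053ms @ 76/7 + 189.424ms (4/7)
20. 3788.477ms @ 80/7 + 189.424ms (4/7)
21. 3977.901ms @ 12 + 265.193ms (4/5)
22. 4243.094ms @ 64/5 + 265.193ms (4/5)
23. 4508.287ms @ 68/5 + 265.193ms (4/5)
24. 4773.481ms @ 72/5 + 265.193ms (4/5)
25. 5038.674ms @ 76/5 + 265.193ms (4/5)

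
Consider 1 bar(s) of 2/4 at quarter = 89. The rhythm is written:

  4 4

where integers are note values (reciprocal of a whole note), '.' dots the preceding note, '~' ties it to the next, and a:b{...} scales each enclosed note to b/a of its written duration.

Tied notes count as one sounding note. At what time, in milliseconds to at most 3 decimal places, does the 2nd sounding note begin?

note 2 onset = 1b = 674.157ms

1. 0.0ms @ 0 + 674.157ms (1)
2. 674.157ms @ 1 + 674.157ms (1)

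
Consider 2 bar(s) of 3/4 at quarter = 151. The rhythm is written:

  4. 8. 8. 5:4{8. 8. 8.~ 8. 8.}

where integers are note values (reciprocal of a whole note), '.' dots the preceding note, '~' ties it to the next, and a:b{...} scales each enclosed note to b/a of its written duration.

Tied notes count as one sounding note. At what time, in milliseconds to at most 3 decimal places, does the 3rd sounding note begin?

1. 0.0ms @ 0 + 596.026ms (3/2)
2. 596.026ms @ 3/2 + 298.013ms (3/4)
3. 894.04ms @ 9/4 + 298.013ms (3/4)
4. 1192.053ms @ 3 + 238.411ms (3/5)
5. 1430.464ms @ 18/5 + 238.411ms (3/5)
6. 1668.874ms @ 21/5 + 476.821ms (6/5)
7. 2145.695ms @ 27/5 + 238.411ms (3/5)

note 3 onset = 9/4b = 894.04ms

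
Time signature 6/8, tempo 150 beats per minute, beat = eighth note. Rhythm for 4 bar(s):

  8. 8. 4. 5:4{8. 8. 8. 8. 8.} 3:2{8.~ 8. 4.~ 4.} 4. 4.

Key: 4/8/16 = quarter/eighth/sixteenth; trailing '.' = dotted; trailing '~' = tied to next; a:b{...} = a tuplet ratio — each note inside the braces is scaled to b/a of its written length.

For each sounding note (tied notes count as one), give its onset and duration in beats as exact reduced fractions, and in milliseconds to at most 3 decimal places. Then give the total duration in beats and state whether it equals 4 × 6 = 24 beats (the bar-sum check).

1) 0.0ms=0b +600.0ms=3/2b
2) 600.0ms=3/2b +600.0ms=3/2b
3) 1200.0ms=3b +1200.0ms=3b
4) 2400.0ms=6b +480.0ms=6/5b
5) 2880.0ms=36/5b +480.0ms=6/5b
6) 3360.0ms=42/5b +480.0ms=6/5b
7) 3840.0ms=48/5b +480.0ms=6/5b
8) 4320.0ms=54/5b +480.0ms=6/5b
9) 4800.0ms=12b +800.0ms=2b
10) 5600.0ms=14b +1600.0ms=4b
11) 7200.0ms=18b +1200.0ms=3b
12) 8400.0ms=21b +1200.0ms=3b
Σ=24b of 24 (150bpm 6/8) — PASS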